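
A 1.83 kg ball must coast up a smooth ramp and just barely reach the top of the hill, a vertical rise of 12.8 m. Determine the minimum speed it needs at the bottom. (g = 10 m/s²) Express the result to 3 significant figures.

At the top it is momentarily at rest, so all KE converts to PE: ½mv² = mgh
v = √(2gh) = √(2 × 10 × 12.8) = 16.00 m/s

v = 16.0 m/s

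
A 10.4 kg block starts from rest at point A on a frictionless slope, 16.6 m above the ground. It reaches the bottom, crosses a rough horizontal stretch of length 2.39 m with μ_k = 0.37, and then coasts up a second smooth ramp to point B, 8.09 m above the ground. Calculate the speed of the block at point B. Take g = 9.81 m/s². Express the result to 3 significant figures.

Energy at A: mgh₁ = (10.4)(9.81)(16.6) = 1693.6 J
Friction loss: W_f = μ_k mg d = 90.22 J
At B: ½mv² + mgh₂ = mgh₁ − W_f
½mv² = 1693.6 − 90.22 − 825.37 = 778.00 J
v = √(2 × 778.00/10.4) = 12.23 m/s

v = 12.2 m/s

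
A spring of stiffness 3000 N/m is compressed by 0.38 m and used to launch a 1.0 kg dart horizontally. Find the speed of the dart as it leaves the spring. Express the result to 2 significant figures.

v = 21 m/s

The dart leaves the spring when the spring is at natural length, so ½kx² = ½mv²
v = x√(k/m) = 0.38 × √(3000/1.0) = 20.81 m/s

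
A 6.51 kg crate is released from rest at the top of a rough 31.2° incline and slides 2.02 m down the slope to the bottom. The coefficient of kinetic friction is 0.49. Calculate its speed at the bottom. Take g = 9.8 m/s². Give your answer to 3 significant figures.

Work–energy: mg(L sinθ) − μ_k(mg cosθ)L = ½mv²
mgh = mgL sinθ = (6.51)(9.8)(2.02)sin31.2° = 66.759 J
W_f = μ_k mg cosθ · L = (0.49)(6.51)(9.8)cos31.2°·2.02 = 54.01 J
½mv² = 66.759 − 54.01 = 12.745 J
v = √(2 × 12.745/6.51) = 1.979 m/s

v = 1.98 m/s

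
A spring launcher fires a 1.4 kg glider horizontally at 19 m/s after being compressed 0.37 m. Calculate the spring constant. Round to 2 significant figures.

k = 3700 N/m

Spring PE at full compression equals KE at release: ½kx² = ½mv²
k = mv²/x² = (1.4)(19)²/(0.37)² = 3692 N/m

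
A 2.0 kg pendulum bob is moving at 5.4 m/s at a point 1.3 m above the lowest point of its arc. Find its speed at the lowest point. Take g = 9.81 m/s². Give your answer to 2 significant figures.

v = 7.4 m/s

By conservation of mechanical energy, ½mv₀² + mgh = ½mv²
The mass cancels from both sides.
v² = v₀² + 2gh = (5.4)² + 2(9.81)(1.3) = 54.666
v = √54.666 = 7.394 m/s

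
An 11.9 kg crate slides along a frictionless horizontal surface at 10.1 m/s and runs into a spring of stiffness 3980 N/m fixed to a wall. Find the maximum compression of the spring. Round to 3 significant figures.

All KE is stored as spring PE at maximum compression: ½mv² = ½kx²
x = v√(m/k) = 10.1 × √(11.9/3980) = 0.5523 m

x = 0.552 m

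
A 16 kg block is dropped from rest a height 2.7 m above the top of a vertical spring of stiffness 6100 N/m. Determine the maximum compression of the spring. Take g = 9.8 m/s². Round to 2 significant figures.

x = 0.40 m

Let x be the compression. The total drop is H + x, and the block is instantaneously at rest at max compression, so energy conservation gives:
mg(H + x) = ½kx²
½(6100)x² − (16)(9.8)x − (16)(9.8)(2.7) = 0
3050x² − 156.8x − 423.4 = 0
x = [156.8 + √(24586 + 5.1650e+06)]/(2 × 3050) = 0.3992 m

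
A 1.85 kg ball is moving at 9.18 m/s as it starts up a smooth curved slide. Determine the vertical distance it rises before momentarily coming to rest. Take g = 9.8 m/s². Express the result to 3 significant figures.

Setting KE at the bottom equal to PE gained: ½mv² = mgh
h = v²/(2g) = 9.18²/(2 × 9.8) = 4.300 m

h = 4.30 m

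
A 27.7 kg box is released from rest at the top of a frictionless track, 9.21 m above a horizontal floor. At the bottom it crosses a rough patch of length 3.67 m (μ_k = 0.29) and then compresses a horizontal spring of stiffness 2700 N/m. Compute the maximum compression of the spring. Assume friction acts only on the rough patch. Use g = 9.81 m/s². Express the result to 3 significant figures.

Initial energy: E₁ = mgh = (27.7)(9.81)(9.21) = 2502.7 J
Friction removes W_f = μ_k mg d = (0.29)(27.7)(9.81)(3.67) = 289.2 J
Energy reaching the spring: E = 2502.7 − 289.2 = 2213.5 J
At max compression ½kx² = E ⇒ x = √(2E/k) = √(2 × 2213.5/2700) = 1.280 m

x = 1.28 m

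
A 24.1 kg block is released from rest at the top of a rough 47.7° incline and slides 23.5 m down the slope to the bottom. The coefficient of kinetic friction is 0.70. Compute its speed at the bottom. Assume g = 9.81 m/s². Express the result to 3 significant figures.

Energy: mgh = ½mv² + W_f, with h = L sinθ and W_f = μ_k (mg cosθ) L
mgh = mgL sinθ = (24.1)(9.81)(23.5)sin47.7° = 4109.3 J
W_f = μ_k mg cosθ · L = (0.70)(24.1)(9.81)cos47.7°·23.5 = 2617 J
½mv² = 4109.3 − 2617 = 1491.9 J
v = √(2 × 1491.9/24.1) = 11.13 m/s

v = 11.1 m/s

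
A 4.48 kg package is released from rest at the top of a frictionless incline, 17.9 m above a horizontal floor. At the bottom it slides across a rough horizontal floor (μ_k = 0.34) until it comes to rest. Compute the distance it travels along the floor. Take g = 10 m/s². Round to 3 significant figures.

Applying the work–energy principle:
At rest all PE has been dissipated by friction: mgh = μ_k m g d
d = h/μ_k = 17.9/0.34 = 52.65 m

d = 52.6 m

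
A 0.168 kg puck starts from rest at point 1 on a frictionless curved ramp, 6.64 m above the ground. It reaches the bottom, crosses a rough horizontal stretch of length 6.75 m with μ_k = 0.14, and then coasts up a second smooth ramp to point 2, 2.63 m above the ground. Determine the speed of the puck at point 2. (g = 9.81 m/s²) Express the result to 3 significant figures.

Energy at 1: mgh₁ = (0.168)(9.81)(6.64) = 10.943 J
Friction loss: W_f = μ_k mg d = 1.557 J
At 2: ½mv² + mgh₂ = mgh₁ − W_f
½mv² = 10.943 − 1.557 − 4.3345 = 5.0514 J
v = √(2 × 5.0514/0.168) = 7.755 m/s

v = 7.75 m/s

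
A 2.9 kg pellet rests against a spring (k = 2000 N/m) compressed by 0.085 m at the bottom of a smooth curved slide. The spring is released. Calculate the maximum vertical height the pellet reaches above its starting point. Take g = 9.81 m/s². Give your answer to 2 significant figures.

At maximum height the pellet is at rest, so ½kx² = mgh
h = kx²/(2mg) = (2000)(0.085)²/(2 × 2.9 × 9.81) = 0.2540 m

h = 0.25 m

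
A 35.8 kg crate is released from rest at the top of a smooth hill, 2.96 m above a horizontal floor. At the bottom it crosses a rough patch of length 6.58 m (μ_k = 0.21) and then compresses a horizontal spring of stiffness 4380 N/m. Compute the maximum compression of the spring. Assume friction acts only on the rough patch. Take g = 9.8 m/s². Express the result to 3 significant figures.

x = 0.503 m

Initial energy: E₁ = mgh = (35.8)(9.8)(2.96) = 1038.5 J
Friction removes W_f = μ_k mg d = (0.21)(35.8)(9.8)(6.58) = 484.8 J
Energy reaching the spring: E = 1038.5 − 484.8 = 553.70 J
At max compression ½kx² = E ⇒ x = √(2E/k) = √(2 × 553.70/4380) = 0.5028 m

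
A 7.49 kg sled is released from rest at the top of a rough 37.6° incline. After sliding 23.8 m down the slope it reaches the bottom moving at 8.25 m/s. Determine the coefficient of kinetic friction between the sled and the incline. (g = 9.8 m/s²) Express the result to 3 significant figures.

μ_k = 0.586

mgh = ½mv² + μ_k (mg cosθ) L, with h = L sinθ
mgL sinθ = 1065.9 J; ½mv² = 254.89 J
W_f = 1065.9 − 254.89 = 811.0 J
μ_k = W_f/(mg cosθ · L) = 811.0/(58.16 × 23.8) = 0.5859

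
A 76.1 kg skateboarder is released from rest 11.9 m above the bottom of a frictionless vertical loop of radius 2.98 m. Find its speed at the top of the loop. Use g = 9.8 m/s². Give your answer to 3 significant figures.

Energy conservation: mgh = ½mv_top² + mg(2r)
v_top² = 2g(h − 2r) = 2(9.8)(11.9 − 5.960) = 116.4
v_top = 10.79 m/s

v = 10.8 m/s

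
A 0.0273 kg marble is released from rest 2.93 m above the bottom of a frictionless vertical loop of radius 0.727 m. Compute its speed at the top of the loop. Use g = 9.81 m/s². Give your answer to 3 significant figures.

Energy conservation: mgh = ½mv_top² + mg(2r)
v_top² = 2g(h − 2r) = 2(9.81)(2.93 − 1.454) = 28.96
v_top = 5.381 m/s

v = 5.38 m/s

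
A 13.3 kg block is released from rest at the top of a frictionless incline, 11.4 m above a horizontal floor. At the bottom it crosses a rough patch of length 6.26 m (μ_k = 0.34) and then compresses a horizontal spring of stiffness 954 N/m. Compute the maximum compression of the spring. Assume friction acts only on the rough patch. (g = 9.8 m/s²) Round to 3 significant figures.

x = 1.59 m

Initial energy: E₁ = mgh = (13.3)(9.8)(11.4) = 1485.9 J
Friction removes W_f = μ_k mg d = (0.34)(13.3)(9.8)(6.26) = 277.4 J
Energy reaching the spring: E = 1485.9 − 277.4 = 1208.5 J
At max compression ½kx² = E ⇒ x = √(2E/k) = √(2 × 1208.5/954) = 1.592 m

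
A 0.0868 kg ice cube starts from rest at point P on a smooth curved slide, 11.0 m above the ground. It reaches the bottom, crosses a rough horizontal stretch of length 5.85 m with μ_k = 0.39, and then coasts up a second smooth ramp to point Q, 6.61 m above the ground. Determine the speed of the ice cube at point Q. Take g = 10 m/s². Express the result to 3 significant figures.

v = 6.49 m/s

Energy at P: mgh₁ = (0.0868)(10)(11.0) = 9.5480 J
Friction loss: W_f = μ_k mg d = 1.980 J
At Q: ½mv² + mgh₂ = mgh₁ − W_f
½mv² = 9.5480 − 1.980 − 5.7375 = 1.8302 J
v = √(2 × 1.8302/0.0868) = 6.494 m/s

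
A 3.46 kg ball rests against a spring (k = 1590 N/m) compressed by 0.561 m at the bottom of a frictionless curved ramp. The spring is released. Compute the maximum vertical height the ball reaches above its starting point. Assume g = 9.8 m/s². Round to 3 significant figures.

At maximum height the ball is at rest, so ½kx² = mgh
h = kx²/(2mg) = (1590)(0.561)²/(2 × 3.46 × 9.8) = 7.379 m

h = 7.38 m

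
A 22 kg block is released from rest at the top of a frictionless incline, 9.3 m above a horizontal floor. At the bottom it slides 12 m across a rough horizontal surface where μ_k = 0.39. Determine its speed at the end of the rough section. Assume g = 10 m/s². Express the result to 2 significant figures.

v = 9.6 m/s

Energy at the top = energy at the end + work done against friction:
mgh = ½mv² + μ_k m g d
W_f = μ_k mg d = (0.39)(22)(10)(12) = 1030 J
½mv² = mgh − W_f = 2046.0 − 1030 = 1016.4 J
v = √(2 × 1016.4/22) = 9.612 m/s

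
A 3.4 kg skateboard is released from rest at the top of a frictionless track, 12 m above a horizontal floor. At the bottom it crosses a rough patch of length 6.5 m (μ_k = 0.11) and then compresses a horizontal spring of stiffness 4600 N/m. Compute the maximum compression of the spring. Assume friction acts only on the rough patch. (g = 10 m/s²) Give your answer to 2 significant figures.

Initial energy: E₁ = mgh = (3.4)(10)(12) = 408.00 J
Friction removes W_f = μ_k mg d = (0.11)(3.4)(10)(6.5) = 24.31 J
Energy reaching the spring: E = 408.00 − 24.31 = 383.69 J
At max compression ½kx² = E ⇒ x = √(2E/k) = √(2 × 383.69/4600) = 0.4084 m

x = 0.41 m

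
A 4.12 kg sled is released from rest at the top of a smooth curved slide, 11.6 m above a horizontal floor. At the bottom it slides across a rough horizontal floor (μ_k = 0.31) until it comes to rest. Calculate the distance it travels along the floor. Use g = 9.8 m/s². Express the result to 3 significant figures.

Energy at the top = energy at the end + work done against friction:
At rest all PE has been dissipated by friction: mgh = μ_k m g d
d = h/μ_k = 11.6/0.31 = 37.42 m

d = 37.4 m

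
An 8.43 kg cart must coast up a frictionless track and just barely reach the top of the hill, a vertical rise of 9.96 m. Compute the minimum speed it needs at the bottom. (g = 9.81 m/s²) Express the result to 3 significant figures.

At the top it is momentarily at rest, so all KE converts to PE: ½mv² = mgh
v = √(2gh) = √(2 × 9.81 × 9.96) = 13.98 m/s

v = 14.0 m/s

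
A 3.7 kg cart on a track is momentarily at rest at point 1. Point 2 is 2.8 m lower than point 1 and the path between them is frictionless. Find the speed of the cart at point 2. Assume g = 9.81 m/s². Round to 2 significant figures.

v = 7.4 m/s

Equating total energy at the two states: mgh = ½mv²
v = √(2gh) = √(2 × 9.81 × 2.8) = √54.936 = 7.412 m/s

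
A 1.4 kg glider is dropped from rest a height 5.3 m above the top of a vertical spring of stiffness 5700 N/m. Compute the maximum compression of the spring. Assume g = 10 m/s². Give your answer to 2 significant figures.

Let x be the compression. The total drop is H + x, and the glider is instantaneously at rest at max compression, so energy conservation gives:
mg(H + x) = ½kx²
½(5700)x² − (1.4)(10)x − (1.4)(10)(5.3) = 0
2850x² − 14.00x − 74.20 = 0
x = [14.00 + √(196.0 + 845880)]/(2 × 2850) = 0.1638 m

x = 0.16 m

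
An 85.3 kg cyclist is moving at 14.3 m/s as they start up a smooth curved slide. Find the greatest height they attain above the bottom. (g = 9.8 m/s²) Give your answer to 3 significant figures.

Setting KE at the bottom equal to PE gained: ½mv² = mgh
h = v²/(2g) = 14.3²/(2 × 9.8) = 10.43 m

h = 10.4 m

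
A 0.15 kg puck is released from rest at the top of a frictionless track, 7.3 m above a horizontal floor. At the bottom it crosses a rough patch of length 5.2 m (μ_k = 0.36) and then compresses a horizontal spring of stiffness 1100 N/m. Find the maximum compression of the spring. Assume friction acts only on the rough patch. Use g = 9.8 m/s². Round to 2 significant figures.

Initial energy: E₁ = mgh = (0.15)(9.8)(7.3) = 10.731 J
Friction removes W_f = μ_k mg d = (0.36)(0.15)(9.8)(5.2) = 2.752 J
Energy reaching the spring: E = 10.731 − 2.752 = 7.9792 J
At max compression ½kx² = E ⇒ x = √(2E/k) = √(2 × 7.9792/1100) = 0.1204 m

x = 0.12 m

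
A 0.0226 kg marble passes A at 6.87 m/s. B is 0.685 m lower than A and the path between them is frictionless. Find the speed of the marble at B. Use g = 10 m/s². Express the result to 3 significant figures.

v = 7.80 m/s

Mechanical energy is conserved (no friction): ½mv₀² + mgh = ½mv²
The mass cancels from both sides.
v² = v₀² + 2gh = (6.87)² + 2(10)(0.685) = 60.897
v = √60.897 = 7.804 m/s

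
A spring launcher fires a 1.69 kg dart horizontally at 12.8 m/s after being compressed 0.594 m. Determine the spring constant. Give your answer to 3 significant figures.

Spring PE at full compression equals KE at release: ½kx² = ½mv²
k = mv²/x² = (1.69)(12.8)²/(0.594)² = 784.8 N/m

k = 785 N/m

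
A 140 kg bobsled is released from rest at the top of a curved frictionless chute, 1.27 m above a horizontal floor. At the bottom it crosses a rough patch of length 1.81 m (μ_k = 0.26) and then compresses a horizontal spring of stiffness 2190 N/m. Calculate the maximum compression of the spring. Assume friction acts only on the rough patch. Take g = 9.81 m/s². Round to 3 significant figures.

x = 1.00 m

Initial energy: E₁ = mgh = (140)(9.81)(1.27) = 1744.2 J
Friction removes W_f = μ_k mg d = (0.26)(140)(9.81)(1.81) = 646.3 J
Energy reaching the spring: E = 1744.2 − 646.3 = 1097.9 J
At max compression ½kx² = E ⇒ x = √(2E/k) = √(2 × 1097.9/2190) = 1.001 m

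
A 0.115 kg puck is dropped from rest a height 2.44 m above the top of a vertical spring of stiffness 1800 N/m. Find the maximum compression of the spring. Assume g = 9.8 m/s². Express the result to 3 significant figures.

x = 0.0559 m

Let x be the compression. The total drop is H + x, and the puck is instantaneously at rest at max compression, so energy conservation gives:
mg(H + x) = ½kx²
½(1800)x² − (0.115)(9.8)x − (0.115)(9.8)(2.44) = 0
900.0x² − 1.127x − 2.750 = 0
x = [1.127 + √(1.270 + 9899.6)]/(2 × 900.0) = 0.05591 m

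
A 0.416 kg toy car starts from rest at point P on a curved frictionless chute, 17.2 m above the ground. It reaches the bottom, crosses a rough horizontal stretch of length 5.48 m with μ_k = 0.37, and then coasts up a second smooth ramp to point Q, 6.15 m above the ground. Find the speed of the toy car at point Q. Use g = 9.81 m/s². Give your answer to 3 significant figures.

Energy at P: mgh₁ = (0.416)(9.81)(17.2) = 70.193 J
Friction loss: W_f = μ_k mg d = 8.275 J
At Q: ½mv² + mgh₂ = mgh₁ − W_f
½mv² = 70.193 − 8.275 − 25.098 = 36.820 J
v = √(2 × 36.820/0.416) = 13.30 m/s

v = 13.3 m/s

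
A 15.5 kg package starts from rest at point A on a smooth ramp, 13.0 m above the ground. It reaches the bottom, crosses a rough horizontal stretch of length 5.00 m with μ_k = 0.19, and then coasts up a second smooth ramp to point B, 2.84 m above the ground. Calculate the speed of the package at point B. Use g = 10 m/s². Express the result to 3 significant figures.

v = 13.6 m/s

Energy at A: mgh₁ = (15.5)(10)(13.0) = 2015.0 J
Friction loss: W_f = μ_k mg d = 147.2 J
At B: ½mv² + mgh₂ = mgh₁ − W_f
½mv² = 2015.0 − 147.2 − 440.20 = 1427.5 J
v = √(2 × 1427.5/15.5) = 13.57 m/s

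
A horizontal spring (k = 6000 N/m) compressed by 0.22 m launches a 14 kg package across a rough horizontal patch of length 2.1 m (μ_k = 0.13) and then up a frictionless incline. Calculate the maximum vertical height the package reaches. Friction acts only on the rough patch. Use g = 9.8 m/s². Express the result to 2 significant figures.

Spring energy: E₀ = ½kx² = ½(6000)(0.22)² = 145.20 J
Friction: W_f = μ_k mg d = (0.13)(14)(9.8)(2.1) = 37.46 J
Energy at base of ramp: E = 145.20 − 37.46 = 107.74 J
At max height all remaining energy is PE: mgh = E ⇒ h = E/(mg) = 107.74/(14 × 9.8) = 0.7853 m

h = 0.79 m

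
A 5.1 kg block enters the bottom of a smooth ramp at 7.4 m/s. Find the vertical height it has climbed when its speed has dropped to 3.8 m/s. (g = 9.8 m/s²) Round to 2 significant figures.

h = 2.1 m

Energy balance between the two points: ½mv₁² = ½mv₂² + mgh
h = (v₁² − v₂²)/(2g) = (7.4² − 3.8²)/(2 × 9.8) = 2.057 m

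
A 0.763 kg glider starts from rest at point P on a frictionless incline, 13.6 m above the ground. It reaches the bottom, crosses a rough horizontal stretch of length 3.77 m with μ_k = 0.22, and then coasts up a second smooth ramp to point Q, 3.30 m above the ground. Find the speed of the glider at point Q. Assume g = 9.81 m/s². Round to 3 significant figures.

Energy at P: mgh₁ = (0.763)(9.81)(13.6) = 101.80 J
Friction loss: W_f = μ_k mg d = 6.208 J
At Q: ½mv² + mgh₂ = mgh₁ − W_f
½mv² = 101.80 − 6.208 − 24.701 = 70.888 J
v = √(2 × 70.888/0.763) = 13.63 m/s

v = 13.6 m/s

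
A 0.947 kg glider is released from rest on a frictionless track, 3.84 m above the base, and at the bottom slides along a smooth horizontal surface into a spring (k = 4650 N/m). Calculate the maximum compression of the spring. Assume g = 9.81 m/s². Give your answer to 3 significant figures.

x = 0.124 m

Energy conservation (no friction) from release to max compression: mgh = ½kx²
x = √(2mgh/k) = √(2 × 0.947 × 9.81 × 3.84 / 4650) = 0.1239 m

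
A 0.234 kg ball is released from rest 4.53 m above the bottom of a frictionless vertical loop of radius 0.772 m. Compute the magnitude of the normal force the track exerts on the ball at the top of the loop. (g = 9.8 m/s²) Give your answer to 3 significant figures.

N = 15.4 N

Energy from release to top (height 2r): mgh = ½mv_top² + mg(2r)
v_top² = 2g(h − 2r) = 2(9.8)(4.53 − 1.544) = 58.526 m²/s²
At the top, both N and weight point toward the centre: N + mg = mv_top²/r
N = m(v_top²/r − g) = 0.234(58.526/0.772 − 9.8) = 15.45 N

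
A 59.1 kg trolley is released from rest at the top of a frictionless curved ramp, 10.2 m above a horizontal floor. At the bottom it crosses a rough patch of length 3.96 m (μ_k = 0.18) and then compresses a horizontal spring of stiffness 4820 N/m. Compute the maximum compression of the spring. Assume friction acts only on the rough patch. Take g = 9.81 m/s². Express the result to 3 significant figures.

x = 1.51 m

Initial energy: E₁ = mgh = (59.1)(9.81)(10.2) = 5913.7 J
Friction removes W_f = μ_k mg d = (0.18)(59.1)(9.81)(3.96) = 413.3 J
Energy reaching the spring: E = 5913.7 − 413.3 = 5500.4 J
At max compression ½kx² = E ⇒ x = √(2E/k) = √(2 × 5500.4/4820) = 1.511 m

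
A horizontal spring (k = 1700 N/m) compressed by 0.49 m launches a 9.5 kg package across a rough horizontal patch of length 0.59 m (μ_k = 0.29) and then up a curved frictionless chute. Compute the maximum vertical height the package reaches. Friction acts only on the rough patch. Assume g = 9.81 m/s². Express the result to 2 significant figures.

h = 2.0 m

Spring energy: E₀ = ½kx² = ½(1700)(0.49)² = 204.09 J
Friction: W_f = μ_k mg d = (0.29)(9.5)(9.81)(0.59) = 15.95 J
Energy at base of ramp: E = 204.09 − 15.95 = 188.14 J
At max height all remaining energy is PE: mgh = E ⇒ h = E/(mg) = 188.14/(9.5 × 9.81) = 2.019 m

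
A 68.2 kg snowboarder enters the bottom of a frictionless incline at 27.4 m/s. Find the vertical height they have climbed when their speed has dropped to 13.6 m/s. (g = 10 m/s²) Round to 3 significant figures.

Conservation of energy: ½mv₁² = ½mv₂² + mgh
h = (v₁² − v₂²)/(2g) = (27.4² − 13.6²)/(2 × 10) = 28.29 m

h = 28.3 m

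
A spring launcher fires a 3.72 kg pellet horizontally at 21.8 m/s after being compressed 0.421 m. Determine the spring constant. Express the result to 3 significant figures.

k = 9970 N/m

Energy stored in the spring equals the launch KE: ½kx² = ½mv²
k = mv²/x² = (3.72)(21.8)²/(0.421)² = 9975 N/m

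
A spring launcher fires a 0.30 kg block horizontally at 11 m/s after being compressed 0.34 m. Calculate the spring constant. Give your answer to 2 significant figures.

k = 310 N/m

Energy stored in the spring equals the launch KE: ½kx² = ½mv²
k = mv²/x² = (0.30)(11)²/(0.34)² = 314.0 N/m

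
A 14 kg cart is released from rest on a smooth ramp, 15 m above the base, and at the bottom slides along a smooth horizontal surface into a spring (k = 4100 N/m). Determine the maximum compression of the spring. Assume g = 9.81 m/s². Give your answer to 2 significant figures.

x = 1.0 m

Energy conservation (no friction) from release to max compression: mgh = ½kx²
x = √(2mgh/k) = √(2 × 14 × 9.81 × 15 / 4100) = 1.002 m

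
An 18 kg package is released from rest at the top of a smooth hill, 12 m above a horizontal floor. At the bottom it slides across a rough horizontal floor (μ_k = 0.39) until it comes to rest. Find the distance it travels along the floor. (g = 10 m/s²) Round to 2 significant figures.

d = 31 m

Energy at the top = energy at the end + work done against friction:
At rest all PE has been dissipated by friction: mgh = μ_k m g d
d = h/μ_k = 12/0.39 = 30.77 m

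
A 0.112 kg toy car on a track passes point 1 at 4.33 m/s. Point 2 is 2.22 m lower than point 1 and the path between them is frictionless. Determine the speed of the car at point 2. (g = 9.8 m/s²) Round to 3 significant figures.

By conservation of mechanical energy, ½mv₀² + mgh = ½mv²
v² = v₀² + 2gh = (4.33)² + 2(9.8)(2.22) = 62.261
v = √62.261 = 7.891 m/s

v = 7.89 m/s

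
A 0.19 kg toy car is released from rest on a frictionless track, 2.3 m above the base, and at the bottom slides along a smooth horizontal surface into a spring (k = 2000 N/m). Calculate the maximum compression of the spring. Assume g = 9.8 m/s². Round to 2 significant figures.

x = 0.065 m

At max compression the car is momentarily at rest: mgh = ½kx²
x = √(2mgh/k) = √(2 × 0.19 × 9.8 × 2.3 / 2000) = 0.06544 m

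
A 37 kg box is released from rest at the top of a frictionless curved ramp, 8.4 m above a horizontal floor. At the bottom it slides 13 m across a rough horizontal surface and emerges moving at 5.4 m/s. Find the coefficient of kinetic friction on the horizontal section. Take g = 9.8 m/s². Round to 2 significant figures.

Energy at the top = energy at the end + work done against friction:
mgh = ½mv² + μ_k m g d
mgh = 3045.8 J; ½mv² = 539.46 J
W_f = 3045.8 − 539.46 = 2506 J
μ_k = W_f/(mg·d) = 2506/(362.6 × 13) = 0.5317

μ_k = 0.53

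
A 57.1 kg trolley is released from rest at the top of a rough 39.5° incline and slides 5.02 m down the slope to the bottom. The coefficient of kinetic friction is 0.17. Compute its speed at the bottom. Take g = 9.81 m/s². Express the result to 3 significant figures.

v = 7.05 m/s

Taking the bottom as reference, mgh = ½mv² + μ_k N L with h = L sinθ, N = mg cosθ:
mgh = mgL sinθ = (57.1)(9.81)(5.02)sin39.5° = 1788.6 J
W_f = μ_k mg cosθ · L = (0.17)(57.1)(9.81)cos39.5°·5.02 = 368.9 J
½mv² = 1788.6 − 368.9 = 1419.8 J
v = √(2 × 1419.8/57.1) = 7.052 m/s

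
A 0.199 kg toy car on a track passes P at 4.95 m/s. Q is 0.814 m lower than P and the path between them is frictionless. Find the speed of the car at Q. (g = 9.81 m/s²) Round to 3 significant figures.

v = 6.36 m/s

Mechanical energy is conserved (no friction): ½mv₀² + mgh = ½mv²
The mass cancels from both sides.
v² = v₀² + 2gh = (4.95)² + 2(9.81)(0.814) = 40.473
v = √40.473 = 6.362 m/s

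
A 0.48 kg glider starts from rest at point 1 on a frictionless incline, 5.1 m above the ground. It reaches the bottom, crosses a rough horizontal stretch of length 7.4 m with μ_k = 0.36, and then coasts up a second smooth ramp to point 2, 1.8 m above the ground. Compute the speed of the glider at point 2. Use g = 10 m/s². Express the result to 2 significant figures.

v = 3.6 m/s

Energy at 1: mgh₁ = (0.48)(10)(5.1) = 24.480 J
Friction loss: W_f = μ_k mg d = 12.79 J
At 2: ½mv² + mgh₂ = mgh₁ − W_f
½mv² = 24.480 − 12.79 − 8.6400 = 3.0528 J
v = √(2 × 3.0528/0.48) = 3.567 m/s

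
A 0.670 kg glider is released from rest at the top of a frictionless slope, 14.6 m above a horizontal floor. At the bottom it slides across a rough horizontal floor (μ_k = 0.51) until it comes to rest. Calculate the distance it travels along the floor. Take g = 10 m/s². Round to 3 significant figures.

Applying the work–energy principle:
At rest all PE has been dissipated by friction: mgh = μ_k m g d
d = h/μ_k = 14.6/0.51 = 28.63 m

d = 28.6 m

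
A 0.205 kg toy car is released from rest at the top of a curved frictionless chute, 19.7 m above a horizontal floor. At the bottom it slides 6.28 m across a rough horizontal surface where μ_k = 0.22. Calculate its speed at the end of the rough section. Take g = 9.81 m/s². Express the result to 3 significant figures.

v = 19.0 m/s

Energy bookkeeping (friction removes W_f = μ_k N d):
mgh = ½mv² + μ_k m g d
W_f = μ_k mg d = (0.22)(0.205)(9.81)(6.28) = 2.778 J
½mv² = mgh − W_f = 39.618 − 2.778 = 36.839 J
v = √(2 × 36.839/0.205) = 18.96 m/s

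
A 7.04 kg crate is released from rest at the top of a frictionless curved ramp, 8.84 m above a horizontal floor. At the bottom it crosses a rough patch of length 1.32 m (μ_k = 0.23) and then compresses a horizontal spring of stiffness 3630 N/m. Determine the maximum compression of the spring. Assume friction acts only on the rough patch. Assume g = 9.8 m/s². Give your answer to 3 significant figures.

Initial energy: E₁ = mgh = (7.04)(9.8)(8.84) = 609.89 J
Friction removes W_f = μ_k mg d = (0.23)(7.04)(9.8)(1.32) = 20.95 J
Energy reaching the spring: E = 609.89 − 20.95 = 588.94 J
At max compression ½kx² = E ⇒ x = √(2E/k) = √(2 × 588.94/3630) = 0.5696 m

x = 0.570 m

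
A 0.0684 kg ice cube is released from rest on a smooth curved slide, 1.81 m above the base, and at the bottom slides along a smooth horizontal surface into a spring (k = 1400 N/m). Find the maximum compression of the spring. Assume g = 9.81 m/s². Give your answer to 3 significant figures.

x = 0.0417 m

At max compression the cube is momentarily at rest: mgh = ½kx²
x = √(2mgh/k) = √(2 × 0.0684 × 9.81 × 1.81 / 1400) = 0.04165 m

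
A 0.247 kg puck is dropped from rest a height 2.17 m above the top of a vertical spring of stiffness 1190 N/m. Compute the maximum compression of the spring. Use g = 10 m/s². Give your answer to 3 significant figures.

Let x be the compression. The total drop is H + x, and the puck is instantaneously at rest at max compression, so energy conservation gives:
mg(H + x) = ½kx²
½(1190)x² − (0.247)(10)x − (0.247)(10)(2.17) = 0
595.0x² − 2.470x − 5.360 = 0
x = [2.470 + √(6.101 + 12757)]/(2 × 595.0) = 0.09701 m

x = 0.0970 m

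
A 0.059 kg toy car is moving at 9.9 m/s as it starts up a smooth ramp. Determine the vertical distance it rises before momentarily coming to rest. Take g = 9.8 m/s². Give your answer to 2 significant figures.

By energy conservation, ½mv² = mgh
h = v²/(2g) = 9.9²/(2 × 9.8) = 5.001 m

h = 5.0 m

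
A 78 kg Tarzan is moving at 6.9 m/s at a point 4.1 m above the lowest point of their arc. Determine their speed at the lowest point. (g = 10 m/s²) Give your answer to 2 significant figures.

By conservation of mechanical energy, ½mv₀² + mgh = ½mv²
v² = v₀² + 2gh = (6.9)² + 2(10)(4.1) = 129.61
v = √129.61 = 11.38 m/s

v = 11 m/s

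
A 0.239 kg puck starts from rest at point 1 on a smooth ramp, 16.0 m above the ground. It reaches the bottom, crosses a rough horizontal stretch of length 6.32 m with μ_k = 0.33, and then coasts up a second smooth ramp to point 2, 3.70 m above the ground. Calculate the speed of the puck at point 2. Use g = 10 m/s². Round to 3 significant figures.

v = 14.3 m/s

Energy at 1: mgh₁ = (0.239)(10)(16.0) = 38.240 J
Friction loss: W_f = μ_k mg d = 4.985 J
At 2: ½mv² + mgh₂ = mgh₁ − W_f
½mv² = 38.240 − 4.985 − 8.8430 = 24.412 J
v = √(2 × 24.412/0.239) = 14.29 m/s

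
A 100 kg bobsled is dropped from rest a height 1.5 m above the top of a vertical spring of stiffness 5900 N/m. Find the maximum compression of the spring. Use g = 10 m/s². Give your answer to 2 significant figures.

Take the reference level at the top of the uncompressed spring. At max compression the bobsled has fallen H + x and is momentarily at rest:
mg(H + x) = ½kx²
½(5900)x² − (100)(10)x − (100)(10)(1.5) = 0
2950x² − 1000x − 1500 = 0
x = [1000 + √(1.000e+06 + 1.7700e+07)]/(2 × 2950) = 0.9024 m

x = 0.90 m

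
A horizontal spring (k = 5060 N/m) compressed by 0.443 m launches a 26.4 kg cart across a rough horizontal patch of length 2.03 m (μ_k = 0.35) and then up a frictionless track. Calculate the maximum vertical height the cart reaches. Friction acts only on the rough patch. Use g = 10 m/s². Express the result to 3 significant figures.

Spring energy: E₀ = ½kx² = ½(5060)(0.443)² = 496.51 J
Friction: W_f = μ_k mg d = (0.35)(26.4)(10)(2.03) = 187.6 J
Energy at base of ramp: E = 496.51 − 187.6 = 308.94 J
At max height all remaining energy is PE: mgh = E ⇒ h = E/(mg) = 308.94/(26.4 × 10) = 1.170 m

h = 1.17 m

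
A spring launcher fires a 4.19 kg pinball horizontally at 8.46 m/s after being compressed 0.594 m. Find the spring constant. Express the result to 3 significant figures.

Spring PE at full compression equals KE at release: ½kx² = ½mv²
k = mv²/x² = (4.19)(8.46)²/(0.594)² = 849.9 N/m

k = 850 N/m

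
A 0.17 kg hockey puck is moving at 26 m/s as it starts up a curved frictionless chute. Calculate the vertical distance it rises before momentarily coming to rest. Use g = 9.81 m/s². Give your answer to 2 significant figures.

h = 34 m

Setting KE at the bottom equal to PE gained: ½mv² = mgh
h = v²/(2g) = 26²/(2 × 9.81) = 34.45 m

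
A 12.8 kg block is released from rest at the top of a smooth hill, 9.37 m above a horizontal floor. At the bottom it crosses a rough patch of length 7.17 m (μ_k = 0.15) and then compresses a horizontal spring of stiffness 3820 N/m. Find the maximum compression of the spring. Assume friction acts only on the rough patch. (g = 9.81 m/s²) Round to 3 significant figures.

x = 0.738 m

Initial energy: E₁ = mgh = (12.8)(9.81)(9.37) = 1176.6 J
Friction removes W_f = μ_k mg d = (0.15)(12.8)(9.81)(7.17) = 135.0 J
Energy reaching the spring: E = 1176.6 − 135.0 = 1041.5 J
At max compression ½kx² = E ⇒ x = √(2E/k) = √(2 × 1041.5/3820) = 0.7384 m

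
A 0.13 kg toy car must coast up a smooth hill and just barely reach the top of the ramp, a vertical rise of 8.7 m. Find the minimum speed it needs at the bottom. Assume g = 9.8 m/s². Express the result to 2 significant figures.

v = 13 m/s

At the top it is momentarily at rest, so all KE converts to PE: ½mv² = mgh
v = √(2gh) = √(2 × 9.8 × 8.7) = 13.06 m/s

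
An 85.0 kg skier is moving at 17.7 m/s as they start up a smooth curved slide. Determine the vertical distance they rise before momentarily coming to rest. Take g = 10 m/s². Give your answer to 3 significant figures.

h = 15.7 m

Setting KE at the bottom equal to PE gained: ½mv² = mgh
h = v²/(2g) = 17.7²/(2 × 10) = 15.66 m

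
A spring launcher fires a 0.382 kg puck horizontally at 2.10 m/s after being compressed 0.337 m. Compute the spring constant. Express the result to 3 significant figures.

k = 14.8 N/m

½kx² = ½mv²
k = mv²/x² = (0.382)(2.10)²/(0.337)² = 14.83 N/m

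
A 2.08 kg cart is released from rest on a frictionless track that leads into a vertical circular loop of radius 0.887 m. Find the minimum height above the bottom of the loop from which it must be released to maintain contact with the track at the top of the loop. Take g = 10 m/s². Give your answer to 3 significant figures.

h = 2.22 m

At the top, for minimum speed gravity alone supplies the centripetal force: mg = mv_top²/r ⇒ v_top² = gr = 8.870 m²/s²
Energy conservation from release height h to the top (height 2r): mgh = ½mv_top² + mg(2r)
h = v_top²/(2g) + 2r = r/2 + 2r = 5r/2 = 2.218 m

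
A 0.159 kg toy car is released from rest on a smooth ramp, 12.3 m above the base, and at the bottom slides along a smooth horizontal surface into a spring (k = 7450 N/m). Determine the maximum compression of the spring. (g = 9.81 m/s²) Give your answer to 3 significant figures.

x = 0.0718 m

Energy conservation (no friction) from release to max compression: mgh = ½kx²
x = √(2mgh/k) = √(2 × 0.159 × 9.81 × 12.3 / 7450) = 0.07177 m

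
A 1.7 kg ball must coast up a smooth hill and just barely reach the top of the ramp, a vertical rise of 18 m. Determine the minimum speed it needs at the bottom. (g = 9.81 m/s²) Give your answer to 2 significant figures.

v = 19 m/s

At the top it is momentarily at rest, so all KE converts to PE: ½mv² = mgh
v = √(2gh) = √(2 × 9.81 × 18) = 18.79 m/s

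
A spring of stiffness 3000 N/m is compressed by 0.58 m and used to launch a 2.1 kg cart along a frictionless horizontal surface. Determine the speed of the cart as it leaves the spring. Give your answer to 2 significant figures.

v = 22 m/s

Spring PE converts entirely to kinetic energy: ½kx² = ½mv²
v = x√(k/m) = 0.58 × √(3000/2.1) = 21.92 m/s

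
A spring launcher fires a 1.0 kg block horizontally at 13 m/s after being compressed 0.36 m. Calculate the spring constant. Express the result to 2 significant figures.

Energy stored in the spring equals the launch KE: ½kx² = ½mv²
k = mv²/x² = (1.0)(13)²/(0.36)² = 1304 N/m

k = 1300 N/m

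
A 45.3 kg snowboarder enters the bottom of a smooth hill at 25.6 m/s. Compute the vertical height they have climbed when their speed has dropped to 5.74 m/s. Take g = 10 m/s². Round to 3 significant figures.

Conservation of energy: ½mv₁² = ½mv₂² + mgh
h = (v₁² − v₂²)/(2g) = (25.6² − 5.74²)/(2 × 10) = 31.12 m

h = 31.1 m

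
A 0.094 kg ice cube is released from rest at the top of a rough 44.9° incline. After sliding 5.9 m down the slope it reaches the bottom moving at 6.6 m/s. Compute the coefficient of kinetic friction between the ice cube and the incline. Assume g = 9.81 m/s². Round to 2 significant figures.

Energy balance down the incline: mg L sinθ − ½mv² = μ_k (mg cosθ) L
mgL sinθ = 3.8404 J; ½mv² = 2.0473 J
W_f = 3.8404 − 2.0473 = 1.793 J
μ_k = W_f/(mg cosθ · L) = 1.793/(0.6532 × 5.9) = 0.4653

μ_k = 0.47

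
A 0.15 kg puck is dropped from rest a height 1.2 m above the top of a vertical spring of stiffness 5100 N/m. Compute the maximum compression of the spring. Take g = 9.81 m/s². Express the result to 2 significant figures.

Take the reference level at the top of the uncompressed spring. At max compression the puck has fallen H + x and is momentarily at rest:
mg(H + x) = ½kx²
½(5100)x² − (0.15)(9.81)x − (0.15)(9.81)(1.2) = 0
2550x² − 1.472x − 1.766 = 0
x = [1.472 + √(2.165 + 18011)]/(2 × 2550) = 0.02660 m

x = 0.027 m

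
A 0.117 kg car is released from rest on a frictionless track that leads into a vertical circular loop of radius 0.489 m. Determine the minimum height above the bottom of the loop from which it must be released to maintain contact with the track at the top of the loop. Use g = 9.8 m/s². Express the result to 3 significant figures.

At the top, for minimum speed gravity alone supplies the centripetal force: mg = mv_top²/r ⇒ v_top² = gr = 4.792 m²/s²
Energy conservation from release height h to the top (height 2r): mgh = ½mv_top² + mg(2r)
h = v_top²/(2g) + 2r = r/2 + 2r = 5r/2 = 1.222 m

h = 1.22 m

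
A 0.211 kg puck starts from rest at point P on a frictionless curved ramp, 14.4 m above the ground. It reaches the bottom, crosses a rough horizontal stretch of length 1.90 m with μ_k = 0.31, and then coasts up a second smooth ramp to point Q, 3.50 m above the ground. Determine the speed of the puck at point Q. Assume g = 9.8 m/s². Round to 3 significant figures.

v = 14.2 m/s

Energy at P: mgh₁ = (0.211)(9.8)(14.4) = 29.776 J
Friction loss: W_f = μ_k mg d = 1.218 J
At Q: ½mv² + mgh₂ = mgh₁ − W_f
½mv² = 29.776 − 1.218 − 7.2373 = 21.321 J
v = √(2 × 21.321/0.211) = 14.22 m/s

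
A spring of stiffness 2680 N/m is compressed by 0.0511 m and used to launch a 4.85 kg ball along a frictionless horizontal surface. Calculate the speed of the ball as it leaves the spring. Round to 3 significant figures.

Spring PE converts entirely to kinetic energy: ½kx² = ½mv²
v = x√(k/m) = 0.0511 × √(2680/4.85) = 1.201 m/s

v = 1.20 m/s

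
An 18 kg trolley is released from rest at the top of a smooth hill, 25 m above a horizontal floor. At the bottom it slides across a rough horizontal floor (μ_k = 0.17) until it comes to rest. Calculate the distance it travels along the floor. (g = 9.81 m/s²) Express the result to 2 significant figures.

Applying the work–energy principle:
At rest all PE has been dissipated by friction: mgh = μ_k m g d
d = h/μ_k = 25/0.17 = 147.1 m

d = 150 m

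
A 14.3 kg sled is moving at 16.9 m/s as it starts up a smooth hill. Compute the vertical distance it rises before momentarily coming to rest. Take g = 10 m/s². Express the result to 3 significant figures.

By energy conservation, ½mv² = mgh
h = v²/(2g) = 16.9²/(2 × 10) = 14.28 m

h = 14.3 m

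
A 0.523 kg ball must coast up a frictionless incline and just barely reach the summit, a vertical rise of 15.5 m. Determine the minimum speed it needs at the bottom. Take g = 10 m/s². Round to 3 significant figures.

At the top it is momentarily at rest, so all KE converts to PE: ½mv² = mgh
v = √(2gh) = √(2 × 10 × 15.5) = 17.61 m/s

v = 17.6 m/s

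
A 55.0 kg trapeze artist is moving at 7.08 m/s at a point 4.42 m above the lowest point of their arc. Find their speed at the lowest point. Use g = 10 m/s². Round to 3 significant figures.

Energy conservation between the two points: ½mv₀² + mgh = ½mv²
The mass cancels from both sides.
v² = v₀² + 2gh = (7.08)² + 2(10)(4.42) = 138.53
v = √138.53 = 11.77 m/s

v = 11.8 m/s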